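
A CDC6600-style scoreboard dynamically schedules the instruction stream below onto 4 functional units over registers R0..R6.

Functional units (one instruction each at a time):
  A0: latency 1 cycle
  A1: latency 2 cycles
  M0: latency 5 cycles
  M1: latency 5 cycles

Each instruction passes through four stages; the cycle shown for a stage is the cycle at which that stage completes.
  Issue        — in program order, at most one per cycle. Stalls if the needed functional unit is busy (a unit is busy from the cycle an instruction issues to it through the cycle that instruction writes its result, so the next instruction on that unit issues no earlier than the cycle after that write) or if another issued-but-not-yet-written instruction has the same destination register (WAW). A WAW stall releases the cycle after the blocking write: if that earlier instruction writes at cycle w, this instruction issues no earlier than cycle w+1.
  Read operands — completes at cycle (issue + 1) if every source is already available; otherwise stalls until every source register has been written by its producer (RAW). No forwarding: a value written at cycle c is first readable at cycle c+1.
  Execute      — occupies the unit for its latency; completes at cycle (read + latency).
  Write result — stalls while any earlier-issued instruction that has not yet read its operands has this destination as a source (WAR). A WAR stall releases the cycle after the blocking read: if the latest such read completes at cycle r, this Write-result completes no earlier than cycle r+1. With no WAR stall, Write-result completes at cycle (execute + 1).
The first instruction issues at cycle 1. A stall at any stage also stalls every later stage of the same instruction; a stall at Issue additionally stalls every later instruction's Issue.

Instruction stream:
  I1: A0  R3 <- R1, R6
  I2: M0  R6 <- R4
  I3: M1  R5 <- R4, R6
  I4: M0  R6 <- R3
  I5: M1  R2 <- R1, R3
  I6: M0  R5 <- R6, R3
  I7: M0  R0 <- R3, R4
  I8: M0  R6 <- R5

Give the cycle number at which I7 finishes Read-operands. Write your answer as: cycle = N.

cycle = 27

t=1  I1 dispatched to A0
t=2  I1 operands ready | I2 dispatched to M0
t=3  I1 complete | I2 operands ready | I3 dispatched to M1
t=4  R3←I1
t=8  I2 complete
t=9  R6←I2
t=10  I3 operands ready | I4 dispatched to M0
t=11  I4 operands ready
t=15  I3 complete
t=16  R5←I3 | I4 complete
t=17  R6←I4 | I5 dispatched to M1
t=18  I5 operands ready | I6 dispatched to M0
t=19  I6 operands ready
t=23  I5 complete
t=24  R2←I5 | I6 complete
t=25  R5←I6
t=26  I7 dispatched to M0
t=27  I7 operands ready
t=32  I7 complete
t=33  R0←I7
t=34  I8 dispatched to M0
t=35  I8 operands ready
t=40  I8 complete
t=41  R6←I8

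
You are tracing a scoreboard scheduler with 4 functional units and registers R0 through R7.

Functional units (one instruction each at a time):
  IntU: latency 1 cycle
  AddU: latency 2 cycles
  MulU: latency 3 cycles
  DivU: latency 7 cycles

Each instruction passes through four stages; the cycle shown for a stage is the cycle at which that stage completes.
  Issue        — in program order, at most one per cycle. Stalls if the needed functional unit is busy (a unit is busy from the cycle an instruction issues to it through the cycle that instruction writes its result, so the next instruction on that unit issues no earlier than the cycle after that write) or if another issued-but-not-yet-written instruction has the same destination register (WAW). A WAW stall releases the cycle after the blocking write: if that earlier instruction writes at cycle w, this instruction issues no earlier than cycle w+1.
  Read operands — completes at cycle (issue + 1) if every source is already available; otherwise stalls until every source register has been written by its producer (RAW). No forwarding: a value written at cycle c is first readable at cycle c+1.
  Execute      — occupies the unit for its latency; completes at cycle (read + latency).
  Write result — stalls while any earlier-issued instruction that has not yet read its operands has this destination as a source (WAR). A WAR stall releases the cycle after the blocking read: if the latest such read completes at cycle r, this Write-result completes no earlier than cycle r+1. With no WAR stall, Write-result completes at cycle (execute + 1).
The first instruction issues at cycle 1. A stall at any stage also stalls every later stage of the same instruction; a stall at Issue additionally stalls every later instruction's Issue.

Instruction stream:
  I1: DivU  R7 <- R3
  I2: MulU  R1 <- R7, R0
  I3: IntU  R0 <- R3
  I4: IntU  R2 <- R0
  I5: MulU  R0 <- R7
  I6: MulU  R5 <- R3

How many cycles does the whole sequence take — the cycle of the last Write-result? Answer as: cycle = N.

cycle = 27

[1] I1→DivU
[2] I1 RO | I2→MulU
[3] I3→IntU
[4] I3 RO
[5] I3 EX
[9] I1 EX
[10] I1 WR R7
[11] I2 RO
[12] I3 WR R0
[13] I4→IntU
[14] I2 EX | I4 RO
[15] I2 WR R1 | I4 EX
[16] I4 WR R2 | I5→MulU
[17] I5 RO
[20] I5 EX
[21] I5 WR R0
[22] I6→MulU
[23] I6 RO
[26] I6 EX
[27] I6 WR R5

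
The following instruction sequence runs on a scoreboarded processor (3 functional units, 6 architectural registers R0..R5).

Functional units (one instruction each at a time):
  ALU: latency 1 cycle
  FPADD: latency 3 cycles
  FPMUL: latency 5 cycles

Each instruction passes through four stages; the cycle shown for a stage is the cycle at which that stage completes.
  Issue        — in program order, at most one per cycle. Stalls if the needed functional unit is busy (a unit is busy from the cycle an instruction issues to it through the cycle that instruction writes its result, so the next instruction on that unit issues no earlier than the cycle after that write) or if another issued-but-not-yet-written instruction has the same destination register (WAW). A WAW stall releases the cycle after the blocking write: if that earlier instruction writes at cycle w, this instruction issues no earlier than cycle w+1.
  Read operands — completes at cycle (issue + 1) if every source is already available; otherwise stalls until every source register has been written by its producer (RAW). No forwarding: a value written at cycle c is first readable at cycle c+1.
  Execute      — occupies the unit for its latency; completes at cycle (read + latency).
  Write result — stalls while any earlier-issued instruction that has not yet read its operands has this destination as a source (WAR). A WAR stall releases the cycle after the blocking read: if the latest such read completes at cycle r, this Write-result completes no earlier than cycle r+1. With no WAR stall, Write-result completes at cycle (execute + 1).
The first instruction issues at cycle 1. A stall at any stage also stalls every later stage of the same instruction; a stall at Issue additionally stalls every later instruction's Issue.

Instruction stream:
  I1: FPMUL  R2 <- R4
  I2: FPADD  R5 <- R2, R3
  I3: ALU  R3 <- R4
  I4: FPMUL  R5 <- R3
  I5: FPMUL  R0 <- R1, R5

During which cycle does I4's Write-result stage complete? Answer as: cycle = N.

t=1  I1 issues→FPMUL
t=2  I1 reads | I2 issues→FPADD
t=3  I3 issues→ALU
t=4  I3 reads
t=5  I3 exec-done
t=7  I1 exec-done
t=8  I1 writes R2
t=9  I2 reads
t=10  I3 writes R3
t=12  I2 exec-done
t=13  I2 writes R5
t=14  I4 issues→FPMUL
t=15  I4 reads
t=20  I4 exec-done
t=21  I4 writes R5
t=22  I5 issues→FPMUL
t=23  I5 reads
t=28  I5 exec-done
t=29  I5 writes R0

cycle = 21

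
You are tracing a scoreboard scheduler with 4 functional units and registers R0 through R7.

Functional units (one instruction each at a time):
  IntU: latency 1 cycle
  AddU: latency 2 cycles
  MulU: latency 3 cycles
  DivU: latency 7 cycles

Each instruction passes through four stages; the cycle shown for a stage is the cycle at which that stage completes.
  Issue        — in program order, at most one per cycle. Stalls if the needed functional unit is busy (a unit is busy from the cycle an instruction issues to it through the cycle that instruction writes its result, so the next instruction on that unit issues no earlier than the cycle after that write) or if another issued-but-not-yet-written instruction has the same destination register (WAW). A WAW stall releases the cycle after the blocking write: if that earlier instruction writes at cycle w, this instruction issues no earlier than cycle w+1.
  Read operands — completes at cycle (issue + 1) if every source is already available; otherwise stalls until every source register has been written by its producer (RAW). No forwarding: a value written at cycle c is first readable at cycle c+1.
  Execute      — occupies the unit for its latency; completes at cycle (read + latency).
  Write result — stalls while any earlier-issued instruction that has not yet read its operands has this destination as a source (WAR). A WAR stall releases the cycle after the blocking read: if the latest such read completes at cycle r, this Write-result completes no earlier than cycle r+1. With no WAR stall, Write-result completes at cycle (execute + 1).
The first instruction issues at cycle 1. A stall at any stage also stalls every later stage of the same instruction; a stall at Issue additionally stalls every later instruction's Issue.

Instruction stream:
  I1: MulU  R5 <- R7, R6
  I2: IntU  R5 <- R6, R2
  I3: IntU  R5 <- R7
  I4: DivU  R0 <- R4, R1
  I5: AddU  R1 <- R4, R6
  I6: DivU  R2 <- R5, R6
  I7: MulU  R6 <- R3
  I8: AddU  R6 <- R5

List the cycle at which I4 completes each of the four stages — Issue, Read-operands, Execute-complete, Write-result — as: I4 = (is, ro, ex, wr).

I4 = (12, 13, 20, 21)

cycle 1: issue I1 (MulU)
cycle 2: I1 read-ops
cycle 5: I1 finished on MulU
cycle 6: I1→R5
cycle 7: issue I2 (IntU)
cycle 8: I2 read-ops
cycle 9: I2 finished on IntU
cycle 10: I2→R5
cycle 11: issue I3 (IntU)
cycle 12: I3 read-ops; issue I4 (DivU)
cycle 13: I3 finished on IntU; I4 read-ops; issue I5 (AddU)
cycle 14: I3→R5; I5 read-ops
cycle 16: I5 finished on AddU
cycle 17: I5→R1
cycle 20: I4 finished on DivU
cycle 21: I4→R0
cycle 22: issue I6 (DivU)
cycle 23: I6 read-ops; issue I7 (MulU)
cycle 24: I7 read-ops
cycle 27: I7 finished on MulU
cycle 28: I7→R6
cycle 29: issue I8 (AddU)
cycle 30: I6 finished on DivU; I8 read-ops
cycle 31: I6→R2
cycle 32: I8 finished on AddU
cycle 33: I8→R6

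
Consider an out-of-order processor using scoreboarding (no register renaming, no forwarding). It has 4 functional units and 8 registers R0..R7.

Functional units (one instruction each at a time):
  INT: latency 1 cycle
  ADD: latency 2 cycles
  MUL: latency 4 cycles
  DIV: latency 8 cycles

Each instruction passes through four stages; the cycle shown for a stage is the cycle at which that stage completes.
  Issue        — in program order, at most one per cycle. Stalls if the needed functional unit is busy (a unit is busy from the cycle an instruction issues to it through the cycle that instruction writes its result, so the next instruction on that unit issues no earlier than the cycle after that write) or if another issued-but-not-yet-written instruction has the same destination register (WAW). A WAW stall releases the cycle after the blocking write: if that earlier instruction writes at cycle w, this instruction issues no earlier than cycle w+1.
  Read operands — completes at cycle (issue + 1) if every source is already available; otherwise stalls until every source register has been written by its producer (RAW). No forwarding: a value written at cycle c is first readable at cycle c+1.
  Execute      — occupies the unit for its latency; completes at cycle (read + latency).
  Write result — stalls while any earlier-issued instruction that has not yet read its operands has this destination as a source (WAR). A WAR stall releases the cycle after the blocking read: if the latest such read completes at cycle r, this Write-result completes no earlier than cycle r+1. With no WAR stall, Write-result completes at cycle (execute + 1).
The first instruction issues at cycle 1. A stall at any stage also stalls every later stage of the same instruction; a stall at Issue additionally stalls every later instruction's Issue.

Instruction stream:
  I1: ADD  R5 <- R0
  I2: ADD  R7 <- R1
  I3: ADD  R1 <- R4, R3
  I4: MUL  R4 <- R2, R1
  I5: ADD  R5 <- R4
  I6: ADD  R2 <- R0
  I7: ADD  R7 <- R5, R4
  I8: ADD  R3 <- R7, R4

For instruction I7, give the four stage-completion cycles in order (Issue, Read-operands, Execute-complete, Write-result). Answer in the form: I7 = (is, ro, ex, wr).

I7 = (31, 32, 34, 35)

c1: I1 dispatched to ADD
c2: I1 operands ready
c4: I1 complete
c5: R5←I1
c6: I2 dispatched to ADD
c7: I2 operands ready
c9: I2 complete
c10: R7←I2
c11: I3 dispatched to ADD
c12: I3 operands ready, I4 dispatched to MUL
c14: I3 complete
c15: R1←I3
c16: I4 operands ready, I5 dispatched to ADD
c20: I4 complete
c21: R4←I4
c22: I5 operands ready
c24: I5 complete
c25: R5←I5
c26: I6 dispatched to ADD
c27: I6 operands ready
c29: I6 complete
c30: R2←I6
c31: I7 dispatched to ADD
c32: I7 operands ready
c34: I7 complete
c35: R7←I7
c36: I8 dispatched to ADD
c37: I8 operands ready
c39: I8 complete
c40: R3←I8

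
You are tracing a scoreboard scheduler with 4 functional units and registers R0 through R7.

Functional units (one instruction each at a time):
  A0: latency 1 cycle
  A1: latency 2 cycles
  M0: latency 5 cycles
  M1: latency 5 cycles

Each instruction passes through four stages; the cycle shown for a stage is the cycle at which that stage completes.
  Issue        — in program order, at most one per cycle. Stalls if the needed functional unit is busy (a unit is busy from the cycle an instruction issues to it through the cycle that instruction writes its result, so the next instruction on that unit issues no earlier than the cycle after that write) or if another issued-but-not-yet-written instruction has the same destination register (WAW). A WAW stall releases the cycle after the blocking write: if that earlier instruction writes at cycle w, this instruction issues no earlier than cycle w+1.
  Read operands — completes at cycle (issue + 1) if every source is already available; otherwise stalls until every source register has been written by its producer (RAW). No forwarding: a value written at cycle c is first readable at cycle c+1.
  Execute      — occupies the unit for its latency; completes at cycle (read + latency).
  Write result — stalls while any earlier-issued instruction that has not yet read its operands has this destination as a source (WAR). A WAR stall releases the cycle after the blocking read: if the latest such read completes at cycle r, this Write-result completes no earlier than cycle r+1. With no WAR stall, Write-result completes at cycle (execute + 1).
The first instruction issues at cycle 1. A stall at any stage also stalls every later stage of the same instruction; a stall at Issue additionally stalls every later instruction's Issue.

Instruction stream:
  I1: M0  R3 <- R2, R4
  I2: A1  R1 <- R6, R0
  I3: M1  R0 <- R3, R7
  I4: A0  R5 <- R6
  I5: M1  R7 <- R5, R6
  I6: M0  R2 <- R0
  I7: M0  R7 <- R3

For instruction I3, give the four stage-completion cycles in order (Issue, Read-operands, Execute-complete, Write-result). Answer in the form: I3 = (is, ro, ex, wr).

I3 = (3, 9, 14, 15)

cycle 1: I1 dispatched to M0
cycle 2: I1 operands ready, I2 dispatched to A1
cycle 3: I2 operands ready, I3 dispatched to M1
cycle 4: I4 dispatched to A0
cycle 5: I2 complete, I4 operands ready
cycle 6: R1←I2, I4 complete
cycle 7: I1 complete, R5←I4
cycle 8: R3←I1
cycle 9: I3 operands ready
cycle 14: I3 complete
cycle 15: R0←I3
cycle 16: I5 dispatched to M1
cycle 17: I5 operands ready, I6 dispatched to M0
cycle 18: I6 operands ready
cycle 22: I5 complete
cycle 23: R7←I5, I6 complete
cycle 24: R2←I6
cycle 25: I7 dispatched to M0
cycle 26: I7 operands ready
cycle 31: I7 complete
cycle 32: R7←I7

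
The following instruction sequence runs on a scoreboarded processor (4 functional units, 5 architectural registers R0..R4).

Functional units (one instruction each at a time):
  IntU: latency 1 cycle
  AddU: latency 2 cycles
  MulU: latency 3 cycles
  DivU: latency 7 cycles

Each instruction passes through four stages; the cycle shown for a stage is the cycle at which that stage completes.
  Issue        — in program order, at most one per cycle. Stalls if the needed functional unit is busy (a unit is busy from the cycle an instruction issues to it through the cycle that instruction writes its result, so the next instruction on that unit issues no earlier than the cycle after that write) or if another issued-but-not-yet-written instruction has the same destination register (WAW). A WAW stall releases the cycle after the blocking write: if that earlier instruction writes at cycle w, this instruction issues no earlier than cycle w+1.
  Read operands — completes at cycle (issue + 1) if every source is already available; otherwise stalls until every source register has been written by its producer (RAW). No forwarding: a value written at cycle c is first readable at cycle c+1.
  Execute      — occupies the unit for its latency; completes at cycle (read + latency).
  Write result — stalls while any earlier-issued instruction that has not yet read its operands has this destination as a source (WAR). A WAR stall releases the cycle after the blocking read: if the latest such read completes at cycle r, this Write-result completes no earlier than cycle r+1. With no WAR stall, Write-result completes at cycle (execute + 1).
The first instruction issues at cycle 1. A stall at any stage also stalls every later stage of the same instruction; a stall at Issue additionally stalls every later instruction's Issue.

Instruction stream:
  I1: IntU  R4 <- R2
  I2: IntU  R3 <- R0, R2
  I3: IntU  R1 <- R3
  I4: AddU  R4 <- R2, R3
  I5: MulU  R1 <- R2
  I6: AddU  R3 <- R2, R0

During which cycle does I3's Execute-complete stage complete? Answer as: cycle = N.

cycle = 11

I1  is:1  ro:2  ex:3  wr:4
I2  is:5  ro:6  ex:7  wr:8  — struct: IntU busy until I1 writes@4
I3  is:9  ro:10  ex:11  wr:12  — struct: IntU busy until I2 writes@8
I4  is:10  ro:11  ex:13  wr:14
I5  is:13  ro:14  ex:17  wr:18  — WAW R1: wait I3 write@12
I6  is:15  ro:16  ex:18  wr:19  — struct: AddU busy until I4 writes@14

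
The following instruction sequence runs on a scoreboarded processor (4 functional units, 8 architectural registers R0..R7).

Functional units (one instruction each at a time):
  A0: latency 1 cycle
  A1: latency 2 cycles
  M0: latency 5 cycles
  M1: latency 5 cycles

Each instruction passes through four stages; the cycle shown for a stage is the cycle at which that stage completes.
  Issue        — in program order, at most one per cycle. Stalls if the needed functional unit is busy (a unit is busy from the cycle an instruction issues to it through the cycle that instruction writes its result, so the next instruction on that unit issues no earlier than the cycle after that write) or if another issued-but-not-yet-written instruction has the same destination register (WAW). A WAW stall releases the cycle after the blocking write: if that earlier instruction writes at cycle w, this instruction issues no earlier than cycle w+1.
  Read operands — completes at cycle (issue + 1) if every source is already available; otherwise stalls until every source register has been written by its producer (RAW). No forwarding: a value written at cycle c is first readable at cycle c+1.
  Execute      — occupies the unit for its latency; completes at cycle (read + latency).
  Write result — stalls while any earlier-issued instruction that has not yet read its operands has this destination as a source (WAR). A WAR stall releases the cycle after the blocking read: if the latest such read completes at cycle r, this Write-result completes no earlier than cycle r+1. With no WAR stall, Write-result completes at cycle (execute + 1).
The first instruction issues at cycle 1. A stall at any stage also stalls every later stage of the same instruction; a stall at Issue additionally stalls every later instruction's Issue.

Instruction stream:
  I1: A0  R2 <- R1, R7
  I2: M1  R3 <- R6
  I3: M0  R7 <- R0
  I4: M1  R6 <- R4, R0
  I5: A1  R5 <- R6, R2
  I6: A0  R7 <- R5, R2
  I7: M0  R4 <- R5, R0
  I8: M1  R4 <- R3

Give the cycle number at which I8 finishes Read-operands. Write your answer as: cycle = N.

I1  is:1  ro:2  ex:3  wr:4
I2  is:2  ro:3  ex:8  wr:9
I3  is:3  ro:4  ex:9  wr:10
I4  is:10  ro:11  ex:16  wr:17  — struct: M1 busy until I2 writes@9
I5  is:11  ro:18  ex:20  wr:21  — RAW R6: wait I4 write@17
I6  is:12  ro:22  ex:23  wr:24  — RAW R5: wait I5 write@21
I7  is:13  ro:22  ex:27  wr:28  — RAW R5: wait I5 write@21
I8  is:29  ro:30  ex:35  wr:36  — WAW R4: wait I7 write@28

cycle = 30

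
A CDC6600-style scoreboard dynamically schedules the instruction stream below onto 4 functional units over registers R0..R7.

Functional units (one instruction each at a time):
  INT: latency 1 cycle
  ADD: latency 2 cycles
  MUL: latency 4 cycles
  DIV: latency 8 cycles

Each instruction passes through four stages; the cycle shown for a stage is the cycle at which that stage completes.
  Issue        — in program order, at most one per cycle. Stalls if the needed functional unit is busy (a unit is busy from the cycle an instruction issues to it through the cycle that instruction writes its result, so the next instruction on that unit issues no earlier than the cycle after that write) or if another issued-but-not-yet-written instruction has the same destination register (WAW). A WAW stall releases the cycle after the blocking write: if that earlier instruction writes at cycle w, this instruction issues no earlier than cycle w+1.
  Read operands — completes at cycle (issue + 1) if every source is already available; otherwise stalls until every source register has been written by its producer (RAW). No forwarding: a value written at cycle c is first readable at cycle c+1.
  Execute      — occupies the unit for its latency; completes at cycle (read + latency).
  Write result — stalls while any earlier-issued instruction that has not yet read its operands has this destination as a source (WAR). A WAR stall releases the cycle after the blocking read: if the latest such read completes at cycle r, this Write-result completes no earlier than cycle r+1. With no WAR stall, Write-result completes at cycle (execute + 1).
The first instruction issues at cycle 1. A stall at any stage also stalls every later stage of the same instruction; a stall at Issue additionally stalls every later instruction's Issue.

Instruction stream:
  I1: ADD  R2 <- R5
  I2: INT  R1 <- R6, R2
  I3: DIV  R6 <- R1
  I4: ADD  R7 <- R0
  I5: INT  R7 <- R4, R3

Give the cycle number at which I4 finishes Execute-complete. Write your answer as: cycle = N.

cycle = 9

I1: IS=1 RO=2 EX=4 WR=5
I2: IS=2 RO=6 EX=7 WR=8  [RAW R2: wait I1 write@5]
I3: IS=3 RO=9 EX=17 WR=18  [RAW R1: wait I2 write@8]
I4: IS=6 RO=7 EX=9 WR=10  [struct: ADD busy until I1 writes@5]
I5: IS=11 RO=12 EX=13 WR=14  [WAW R7: wait I4 write@10]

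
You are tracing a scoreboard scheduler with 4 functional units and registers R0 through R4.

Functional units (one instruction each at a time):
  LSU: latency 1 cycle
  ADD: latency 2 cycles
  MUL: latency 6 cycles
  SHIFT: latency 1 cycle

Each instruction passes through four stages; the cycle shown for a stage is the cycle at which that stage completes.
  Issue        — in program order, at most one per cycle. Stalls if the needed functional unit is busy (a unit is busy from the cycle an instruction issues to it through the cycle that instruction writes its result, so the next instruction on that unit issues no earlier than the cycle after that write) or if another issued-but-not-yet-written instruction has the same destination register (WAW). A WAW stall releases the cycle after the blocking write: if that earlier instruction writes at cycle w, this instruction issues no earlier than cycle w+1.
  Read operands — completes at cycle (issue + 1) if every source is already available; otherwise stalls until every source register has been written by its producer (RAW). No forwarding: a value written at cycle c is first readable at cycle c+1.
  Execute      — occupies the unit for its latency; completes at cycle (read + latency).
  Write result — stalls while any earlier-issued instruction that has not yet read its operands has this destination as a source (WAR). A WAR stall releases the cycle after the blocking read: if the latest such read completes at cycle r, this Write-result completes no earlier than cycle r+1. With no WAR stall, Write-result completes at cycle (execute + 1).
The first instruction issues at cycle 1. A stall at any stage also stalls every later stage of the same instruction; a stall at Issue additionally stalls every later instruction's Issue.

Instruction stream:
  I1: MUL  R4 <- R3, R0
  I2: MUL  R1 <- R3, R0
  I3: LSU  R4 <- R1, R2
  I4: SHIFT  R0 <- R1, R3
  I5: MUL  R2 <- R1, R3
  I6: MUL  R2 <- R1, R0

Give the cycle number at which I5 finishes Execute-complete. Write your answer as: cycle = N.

cycle = 26

cycle 1: I1 issues→MUL
cycle 2: I1 reads
cycle 8: I1 exec-done
cycle 9: I1 writes R4
cycle 10: I2 issues→MUL
cycle 11: I2 reads; I3 issues→LSU
cycle 12: I4 issues→SHIFT
cycle 17: I2 exec-done
cycle 18: I2 writes R1
cycle 19: I3 reads; I4 reads; I5 issues→MUL
cycle 20: I3 exec-done; I4 exec-done; I5 reads
cycle 21: I3 writes R4; I4 writes R0
cycle 26: I5 exec-done
cycle 27: I5 writes R2
cycle 28: I6 issues→MUL
cycle 29: I6 reads
cycle 35: I6 exec-done
cycle 36: I6 writes R2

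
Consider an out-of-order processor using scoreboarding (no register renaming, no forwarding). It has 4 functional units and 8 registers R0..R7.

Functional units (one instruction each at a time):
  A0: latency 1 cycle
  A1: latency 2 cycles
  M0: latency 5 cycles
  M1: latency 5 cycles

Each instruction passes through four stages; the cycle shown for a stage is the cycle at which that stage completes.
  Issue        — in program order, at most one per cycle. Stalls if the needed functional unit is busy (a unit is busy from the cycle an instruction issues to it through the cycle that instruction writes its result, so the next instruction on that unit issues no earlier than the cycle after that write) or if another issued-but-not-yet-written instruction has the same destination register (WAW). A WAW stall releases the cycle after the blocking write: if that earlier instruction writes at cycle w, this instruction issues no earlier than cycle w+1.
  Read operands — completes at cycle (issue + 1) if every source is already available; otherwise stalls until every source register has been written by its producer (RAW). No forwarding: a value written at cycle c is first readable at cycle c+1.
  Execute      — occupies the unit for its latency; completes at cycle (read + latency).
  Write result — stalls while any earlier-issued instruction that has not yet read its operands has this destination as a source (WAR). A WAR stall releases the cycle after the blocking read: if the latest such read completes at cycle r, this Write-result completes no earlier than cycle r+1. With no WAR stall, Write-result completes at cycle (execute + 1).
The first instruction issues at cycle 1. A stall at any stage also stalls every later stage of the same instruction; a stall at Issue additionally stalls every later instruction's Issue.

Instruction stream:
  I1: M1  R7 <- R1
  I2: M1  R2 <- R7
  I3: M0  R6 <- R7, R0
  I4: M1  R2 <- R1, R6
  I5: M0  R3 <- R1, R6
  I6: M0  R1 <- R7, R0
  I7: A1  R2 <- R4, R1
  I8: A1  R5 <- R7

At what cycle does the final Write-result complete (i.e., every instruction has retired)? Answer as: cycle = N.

  I1 | 1 | 2 | 7 | 8
  I2 | 9 | 10 | 15 | 16   struct: M1 busy until I1 writes@8
  I3 | 10 | 11 | 16 | 17
  I4 | 17 | 18 | 23 | 24   struct: M1 busy until I2 writes@16
  I5 | 18 | 19 | 24 | 25
  I6 | 26 | 27 | 32 | 33   struct: M0 busy until I5 writes@25
  I7 | 27 | 34 | 36 | 37   RAW R1: wait I6 write@33
  I8 | 38 | 39 | 41 | 42   struct: A1 busy until I7 writes@37

cycle = 42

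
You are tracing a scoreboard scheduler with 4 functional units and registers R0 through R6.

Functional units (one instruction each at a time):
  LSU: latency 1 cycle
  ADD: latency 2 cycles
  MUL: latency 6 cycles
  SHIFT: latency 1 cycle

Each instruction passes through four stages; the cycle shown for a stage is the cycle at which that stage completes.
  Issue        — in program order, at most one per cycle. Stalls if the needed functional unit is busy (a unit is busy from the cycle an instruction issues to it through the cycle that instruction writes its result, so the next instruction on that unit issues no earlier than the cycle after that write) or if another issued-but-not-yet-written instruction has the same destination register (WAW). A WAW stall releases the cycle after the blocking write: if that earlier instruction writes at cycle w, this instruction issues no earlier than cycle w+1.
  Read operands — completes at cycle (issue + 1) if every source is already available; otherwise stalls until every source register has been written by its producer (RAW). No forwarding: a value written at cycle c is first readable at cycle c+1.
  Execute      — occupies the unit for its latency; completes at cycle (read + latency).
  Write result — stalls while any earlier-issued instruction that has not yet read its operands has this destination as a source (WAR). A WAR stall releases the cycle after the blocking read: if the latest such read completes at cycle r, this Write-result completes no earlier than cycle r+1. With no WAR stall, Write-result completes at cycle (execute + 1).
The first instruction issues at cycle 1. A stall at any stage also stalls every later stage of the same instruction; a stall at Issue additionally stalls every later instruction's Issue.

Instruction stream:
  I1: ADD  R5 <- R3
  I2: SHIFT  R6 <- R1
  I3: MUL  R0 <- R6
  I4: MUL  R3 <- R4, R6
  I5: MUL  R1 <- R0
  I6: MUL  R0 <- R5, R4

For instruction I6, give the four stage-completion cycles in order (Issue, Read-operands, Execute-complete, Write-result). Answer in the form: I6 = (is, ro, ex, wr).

I6 = (32, 33, 39, 40)

cycle 1: issue I1 (ADD)
cycle 2: I1 read-ops, issue I2 (SHIFT)
cycle 3: I2 read-ops, issue I3 (MUL)
cycle 4: I1 finished on ADD, I2 finished on SHIFT
cycle 5: I1→R5, I2→R6
cycle 6: I3 read-ops
cycle 12: I3 finished on MUL
cycle 13: I3→R0
cycle 14: issue I4 (MUL)
cycle 15: I4 read-ops
cycle 21: I4 finished on MUL
cycle 22: I4→R3
cycle 23: issue I5 (MUL)
cycle 24: I5 read-ops
cycle 30: I5 finished on MUL
cycle 31: I5→R1
cycle 32: issue I6 (MUL)
cycle 33: I6 read-ops
cycle 39: I6 finished on MUL
cycle 40: I6→R0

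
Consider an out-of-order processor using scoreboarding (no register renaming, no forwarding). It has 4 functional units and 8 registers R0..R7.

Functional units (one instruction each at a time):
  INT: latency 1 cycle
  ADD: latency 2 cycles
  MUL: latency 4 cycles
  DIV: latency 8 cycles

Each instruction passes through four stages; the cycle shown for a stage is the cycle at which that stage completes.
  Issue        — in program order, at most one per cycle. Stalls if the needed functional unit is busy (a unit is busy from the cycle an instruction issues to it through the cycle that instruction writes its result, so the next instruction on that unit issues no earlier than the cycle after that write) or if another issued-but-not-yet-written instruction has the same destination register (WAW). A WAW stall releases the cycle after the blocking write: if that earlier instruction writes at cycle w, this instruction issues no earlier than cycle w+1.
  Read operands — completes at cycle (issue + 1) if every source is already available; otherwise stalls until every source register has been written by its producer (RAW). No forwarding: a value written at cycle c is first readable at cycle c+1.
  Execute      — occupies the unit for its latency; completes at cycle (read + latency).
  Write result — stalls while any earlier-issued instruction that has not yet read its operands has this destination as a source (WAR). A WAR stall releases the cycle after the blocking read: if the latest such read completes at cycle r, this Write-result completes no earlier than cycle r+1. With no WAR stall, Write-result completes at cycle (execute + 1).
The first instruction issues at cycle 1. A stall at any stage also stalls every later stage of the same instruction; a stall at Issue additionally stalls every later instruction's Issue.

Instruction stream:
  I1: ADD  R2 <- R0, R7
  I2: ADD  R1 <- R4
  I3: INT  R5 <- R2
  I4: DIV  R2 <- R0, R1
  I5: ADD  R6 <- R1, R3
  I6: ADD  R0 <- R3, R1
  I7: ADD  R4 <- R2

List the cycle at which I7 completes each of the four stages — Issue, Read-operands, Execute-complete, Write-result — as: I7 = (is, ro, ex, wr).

I7 = (21, 22, 24, 25)

t=1  I1 issues→ADD
t=2  I1 reads
t=4  I1 exec-done
t=5  I1 writes R2
t=6  I2 issues→ADD
t=7  I2 reads | I3 issues→INT
t=8  I3 reads | I4 issues→DIV
t=9  I2 exec-done | I3 exec-done
t=10  I2 writes R1 | I3 writes R5
t=11  I4 reads | I5 issues→ADD
t=12  I5 reads
t=14  I5 exec-done
t=15  I5 writes R6
t=16  I6 issues→ADD
t=17  I6 reads
t=19  I4 exec-done | I6 exec-done
t=20  I4 writes R2 | I6 writes R0
t=21  I7 issues→ADD
t=22  I7 reads
t=24  I7 exec-done
t=25  I7 writes R4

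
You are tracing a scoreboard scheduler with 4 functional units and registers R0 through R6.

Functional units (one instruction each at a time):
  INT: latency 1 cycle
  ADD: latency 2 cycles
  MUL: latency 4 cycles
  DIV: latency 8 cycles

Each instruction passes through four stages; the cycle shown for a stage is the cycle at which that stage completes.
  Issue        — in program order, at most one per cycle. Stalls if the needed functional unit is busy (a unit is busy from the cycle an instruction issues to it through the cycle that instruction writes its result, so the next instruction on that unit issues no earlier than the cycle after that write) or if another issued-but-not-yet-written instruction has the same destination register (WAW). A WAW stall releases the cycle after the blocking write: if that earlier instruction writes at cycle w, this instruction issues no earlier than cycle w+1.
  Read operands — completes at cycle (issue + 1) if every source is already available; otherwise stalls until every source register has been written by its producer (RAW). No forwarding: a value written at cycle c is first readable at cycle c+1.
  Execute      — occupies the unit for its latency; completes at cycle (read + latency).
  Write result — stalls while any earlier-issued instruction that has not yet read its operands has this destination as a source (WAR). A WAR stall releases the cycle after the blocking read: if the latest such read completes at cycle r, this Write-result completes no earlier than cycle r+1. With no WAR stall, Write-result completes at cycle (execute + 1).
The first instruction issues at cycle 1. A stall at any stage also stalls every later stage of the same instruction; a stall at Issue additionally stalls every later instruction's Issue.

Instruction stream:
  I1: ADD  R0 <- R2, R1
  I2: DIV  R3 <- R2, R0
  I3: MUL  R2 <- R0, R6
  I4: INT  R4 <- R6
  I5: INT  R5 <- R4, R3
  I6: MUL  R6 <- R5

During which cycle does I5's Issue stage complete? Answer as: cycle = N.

[1] I1 dispatched to ADD
[2] I1 operands ready · I2 dispatched to DIV
[3] I3 dispatched to MUL
[4] I1 complete · I4 dispatched to INT
[5] R0←I1 · I4 operands ready
[6] I2 operands ready · I3 operands ready · I4 complete
[7] R4←I4
[8] I5 dispatched to INT
[10] I3 complete
[11] R2←I3
[12] I6 dispatched to MUL
[14] I2 complete
[15] R3←I2
[16] I5 operands ready
[17] I5 complete
[18] R5←I5
[19] I6 operands ready
[23] I6 complete
[24] R6←I6

cycle = 8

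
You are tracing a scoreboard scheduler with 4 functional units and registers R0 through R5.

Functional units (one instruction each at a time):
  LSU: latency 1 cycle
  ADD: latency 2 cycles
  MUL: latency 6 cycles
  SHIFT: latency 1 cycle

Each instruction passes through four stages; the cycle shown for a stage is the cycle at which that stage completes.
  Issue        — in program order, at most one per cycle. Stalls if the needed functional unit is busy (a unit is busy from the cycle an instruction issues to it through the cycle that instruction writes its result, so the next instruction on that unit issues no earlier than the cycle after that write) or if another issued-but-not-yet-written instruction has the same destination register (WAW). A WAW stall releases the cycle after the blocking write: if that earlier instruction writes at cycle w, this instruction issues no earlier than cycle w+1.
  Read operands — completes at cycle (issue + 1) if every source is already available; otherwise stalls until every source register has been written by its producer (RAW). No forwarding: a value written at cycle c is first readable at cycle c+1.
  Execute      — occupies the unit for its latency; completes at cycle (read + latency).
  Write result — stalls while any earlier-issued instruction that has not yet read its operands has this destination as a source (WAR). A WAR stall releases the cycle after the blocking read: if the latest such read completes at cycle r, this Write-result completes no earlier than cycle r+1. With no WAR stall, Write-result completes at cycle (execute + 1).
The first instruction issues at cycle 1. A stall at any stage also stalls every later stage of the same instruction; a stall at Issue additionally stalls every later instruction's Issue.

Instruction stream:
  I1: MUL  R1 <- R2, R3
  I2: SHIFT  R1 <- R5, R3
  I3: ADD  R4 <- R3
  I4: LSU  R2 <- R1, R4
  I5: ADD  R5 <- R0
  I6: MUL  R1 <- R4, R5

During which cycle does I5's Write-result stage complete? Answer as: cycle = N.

cycle = 20

  I1 | 1 | 2 | 8 | 9
  I2 | 10 | 11 | 12 | 13   WAW R1: wait I1 write@9
  I3 | 11 | 12 | 14 | 15
  I4 | 12 | 16 | 17 | 18   RAW R4: wait I3 write@15
  I5 | 16 | 17 | 19 | 20   struct: ADD busy until I3 writes@15
  I6 | 17 | 21 | 27 | 28   RAW R5: wait I5 write@20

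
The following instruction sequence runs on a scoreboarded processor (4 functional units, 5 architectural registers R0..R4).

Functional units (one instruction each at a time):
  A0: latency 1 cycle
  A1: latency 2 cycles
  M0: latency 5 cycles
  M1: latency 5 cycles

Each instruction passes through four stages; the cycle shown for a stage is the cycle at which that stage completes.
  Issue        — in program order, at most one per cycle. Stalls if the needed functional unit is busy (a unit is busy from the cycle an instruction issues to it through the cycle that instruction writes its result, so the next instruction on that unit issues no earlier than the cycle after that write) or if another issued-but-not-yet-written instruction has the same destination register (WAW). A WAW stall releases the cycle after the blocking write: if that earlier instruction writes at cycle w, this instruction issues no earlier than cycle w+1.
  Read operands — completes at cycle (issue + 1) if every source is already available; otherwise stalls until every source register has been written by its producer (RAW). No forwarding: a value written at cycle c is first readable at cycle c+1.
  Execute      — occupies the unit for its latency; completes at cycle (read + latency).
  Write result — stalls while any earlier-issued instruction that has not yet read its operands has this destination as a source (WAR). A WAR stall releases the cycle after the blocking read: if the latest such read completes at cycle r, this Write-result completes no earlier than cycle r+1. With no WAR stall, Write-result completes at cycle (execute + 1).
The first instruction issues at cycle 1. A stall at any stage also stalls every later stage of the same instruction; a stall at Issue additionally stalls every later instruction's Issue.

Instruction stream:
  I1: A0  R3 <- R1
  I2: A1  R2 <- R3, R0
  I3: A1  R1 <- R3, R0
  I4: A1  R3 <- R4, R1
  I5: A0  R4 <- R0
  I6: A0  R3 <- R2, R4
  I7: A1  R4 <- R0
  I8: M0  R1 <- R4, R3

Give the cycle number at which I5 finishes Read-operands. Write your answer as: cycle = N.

cycle 1: I1 issues→A0
cycle 2: I1 reads; I2 issues→A1
cycle 3: I1 exec-done
cycle 4: I1 writes R3
cycle 5: I2 reads
cycle 7: I2 exec-done
cycle 8: I2 writes R2
cycle 9: I3 issues→A1
cycle 10: I3 reads
cycle 12: I3 exec-done
cycle 13: I3 writes R1
cycle 14: I4 issues→A1
cycle 15: I4 reads; I5 issues→A0
cycle 16: I5 reads
cycle 17: I4 exec-done; I5 exec-done
cycle 18: I4 writes R3; I5 writes R4
cycle 19: I6 issues→A0
cycle 20: I6 reads; I7 issues→A1
cycle 21: I6 exec-done; I7 reads; I8 issues→M0
cycle 22: I6 writes R3
cycle 23: I7 exec-done
cycle 24: I7 writes R4
cycle 25: I8 reads
cycle 30: I8 exec-done
cycle 31: I8 writes R1

cycle = 16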